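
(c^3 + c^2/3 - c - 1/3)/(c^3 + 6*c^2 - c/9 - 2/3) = 3*(c^2 - 1)/(3*c^2 + 17*c - 6)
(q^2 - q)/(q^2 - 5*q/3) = 3*(q - 1)/(3*q - 5)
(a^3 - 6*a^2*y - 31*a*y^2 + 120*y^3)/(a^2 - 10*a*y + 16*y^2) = (-a^2 - 2*a*y + 15*y^2)/(-a + 2*y)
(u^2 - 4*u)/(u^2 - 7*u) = (u - 4)/(u - 7)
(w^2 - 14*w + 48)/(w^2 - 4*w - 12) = (w - 8)/(w + 2)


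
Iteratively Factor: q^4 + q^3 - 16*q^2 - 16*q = (q)*(q^3 + q^2 - 16*q - 16) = q*(q - 4)*(q^2 + 5*q + 4) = q*(q - 4)*(q + 4)*(q + 1)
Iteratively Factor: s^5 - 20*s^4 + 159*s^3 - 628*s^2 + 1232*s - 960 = (s - 3)*(s^4 - 17*s^3 + 108*s^2 - 304*s + 320) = (s - 4)*(s - 3)*(s^3 - 13*s^2 + 56*s - 80) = (s - 5)*(s - 4)*(s - 3)*(s^2 - 8*s + 16) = (s - 5)*(s - 4)^2*(s - 3)*(s - 4)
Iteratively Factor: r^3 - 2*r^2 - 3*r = (r - 3)*(r^2 + r) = (r - 3)*(r + 1)*(r)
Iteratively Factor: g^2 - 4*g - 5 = (g + 1)*(g - 5)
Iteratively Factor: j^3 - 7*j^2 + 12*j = (j - 4)*(j^2 - 3*j) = (j - 4)*(j - 3)*(j)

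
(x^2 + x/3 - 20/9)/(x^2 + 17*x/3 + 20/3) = (x - 4/3)/(x + 4)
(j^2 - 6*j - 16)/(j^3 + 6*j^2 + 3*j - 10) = (j - 8)/(j^2 + 4*j - 5)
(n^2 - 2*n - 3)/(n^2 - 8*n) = (n^2 - 2*n - 3)/(n*(n - 8))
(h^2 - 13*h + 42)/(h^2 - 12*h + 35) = (h - 6)/(h - 5)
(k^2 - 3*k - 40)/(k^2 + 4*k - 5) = (k - 8)/(k - 1)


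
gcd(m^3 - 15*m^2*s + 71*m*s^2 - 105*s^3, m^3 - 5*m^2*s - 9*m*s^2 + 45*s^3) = m^2 - 8*m*s + 15*s^2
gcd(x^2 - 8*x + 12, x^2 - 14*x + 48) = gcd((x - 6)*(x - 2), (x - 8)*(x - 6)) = x - 6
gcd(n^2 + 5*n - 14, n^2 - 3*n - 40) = 1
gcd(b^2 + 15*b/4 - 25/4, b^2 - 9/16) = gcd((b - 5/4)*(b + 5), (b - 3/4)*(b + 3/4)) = 1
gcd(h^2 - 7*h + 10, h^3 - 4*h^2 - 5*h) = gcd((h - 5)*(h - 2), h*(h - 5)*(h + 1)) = h - 5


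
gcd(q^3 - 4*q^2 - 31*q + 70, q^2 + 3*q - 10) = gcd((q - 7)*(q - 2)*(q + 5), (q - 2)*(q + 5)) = q^2 + 3*q - 10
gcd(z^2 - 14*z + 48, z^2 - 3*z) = 1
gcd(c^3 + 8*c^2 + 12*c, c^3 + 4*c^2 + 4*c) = c^2 + 2*c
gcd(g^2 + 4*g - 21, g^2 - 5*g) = 1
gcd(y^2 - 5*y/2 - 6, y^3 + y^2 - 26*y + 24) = y - 4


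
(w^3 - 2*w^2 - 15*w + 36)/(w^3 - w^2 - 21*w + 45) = (w + 4)/(w + 5)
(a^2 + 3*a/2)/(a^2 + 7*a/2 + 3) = a/(a + 2)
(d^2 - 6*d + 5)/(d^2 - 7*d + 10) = (d - 1)/(d - 2)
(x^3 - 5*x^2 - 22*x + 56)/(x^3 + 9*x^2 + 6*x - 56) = (x - 7)/(x + 7)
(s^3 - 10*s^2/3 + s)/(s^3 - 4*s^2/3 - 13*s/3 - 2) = s*(3*s - 1)/(3*s^2 + 5*s + 2)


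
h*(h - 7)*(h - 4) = h^3 - 11*h^2 + 28*h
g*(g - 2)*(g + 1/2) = g^3 - 3*g^2/2 - g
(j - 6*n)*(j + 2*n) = j^2 - 4*j*n - 12*n^2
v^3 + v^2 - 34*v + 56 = (v - 4)*(v - 2)*(v + 7)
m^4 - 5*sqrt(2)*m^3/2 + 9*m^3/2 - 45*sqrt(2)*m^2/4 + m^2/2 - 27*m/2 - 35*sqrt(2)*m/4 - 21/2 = (m + 1)*(m + 7/2)*(m - 3*sqrt(2))*(m + sqrt(2)/2)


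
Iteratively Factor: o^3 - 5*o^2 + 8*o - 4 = (o - 2)*(o^2 - 3*o + 2) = (o - 2)^2*(o - 1)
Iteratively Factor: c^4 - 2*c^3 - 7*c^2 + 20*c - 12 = (c - 2)*(c^3 - 7*c + 6) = (c - 2)*(c + 3)*(c^2 - 3*c + 2) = (c - 2)*(c - 1)*(c + 3)*(c - 2)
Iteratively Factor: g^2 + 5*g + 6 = (g + 3)*(g + 2)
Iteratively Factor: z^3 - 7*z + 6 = (z + 3)*(z^2 - 3*z + 2) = (z - 1)*(z + 3)*(z - 2)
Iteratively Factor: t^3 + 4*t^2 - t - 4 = (t + 4)*(t^2 - 1) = (t - 1)*(t + 4)*(t + 1)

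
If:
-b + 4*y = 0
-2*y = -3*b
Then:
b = 0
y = 0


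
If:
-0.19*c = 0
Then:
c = 0.00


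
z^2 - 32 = (z - 4*sqrt(2))*(z + 4*sqrt(2))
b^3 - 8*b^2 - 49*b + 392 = (b - 8)*(b - 7)*(b + 7)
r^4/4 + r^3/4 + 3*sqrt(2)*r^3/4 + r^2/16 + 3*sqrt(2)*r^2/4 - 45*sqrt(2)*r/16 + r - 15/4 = (r/2 + sqrt(2)/2)*(r/2 + sqrt(2))*(r - 3/2)*(r + 5/2)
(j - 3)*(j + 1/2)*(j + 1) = j^3 - 3*j^2/2 - 4*j - 3/2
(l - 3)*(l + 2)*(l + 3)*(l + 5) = l^4 + 7*l^3 + l^2 - 63*l - 90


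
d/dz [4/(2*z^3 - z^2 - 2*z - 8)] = 8*(-3*z^2 + z + 1)/(-2*z^3 + z^2 + 2*z + 8)^2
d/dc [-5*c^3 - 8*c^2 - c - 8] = -15*c^2 - 16*c - 1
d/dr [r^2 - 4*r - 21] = 2*r - 4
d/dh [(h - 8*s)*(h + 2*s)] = 2*h - 6*s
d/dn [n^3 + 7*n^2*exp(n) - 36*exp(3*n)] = 7*n^2*exp(n) + 3*n^2 + 14*n*exp(n) - 108*exp(3*n)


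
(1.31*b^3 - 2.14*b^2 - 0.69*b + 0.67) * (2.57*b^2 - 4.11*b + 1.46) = 3.3667*b^5 - 10.8839*b^4 + 8.9347*b^3 + 1.4334*b^2 - 3.7611*b + 0.9782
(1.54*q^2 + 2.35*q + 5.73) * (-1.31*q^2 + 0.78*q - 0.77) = -2.0174*q^4 - 1.8773*q^3 - 6.8591*q^2 + 2.6599*q - 4.4121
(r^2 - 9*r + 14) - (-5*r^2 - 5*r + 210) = 6*r^2 - 4*r - 196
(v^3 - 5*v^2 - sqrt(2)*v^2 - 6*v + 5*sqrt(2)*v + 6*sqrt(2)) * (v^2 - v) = v^5 - 6*v^4 - sqrt(2)*v^4 - v^3 + 6*sqrt(2)*v^3 + sqrt(2)*v^2 + 6*v^2 - 6*sqrt(2)*v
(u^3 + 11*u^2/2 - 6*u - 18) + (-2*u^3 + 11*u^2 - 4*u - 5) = -u^3 + 33*u^2/2 - 10*u - 23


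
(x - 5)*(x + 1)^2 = x^3 - 3*x^2 - 9*x - 5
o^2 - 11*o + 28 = (o - 7)*(o - 4)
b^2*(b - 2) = b^3 - 2*b^2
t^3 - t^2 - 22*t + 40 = (t - 4)*(t - 2)*(t + 5)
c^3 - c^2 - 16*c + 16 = (c - 4)*(c - 1)*(c + 4)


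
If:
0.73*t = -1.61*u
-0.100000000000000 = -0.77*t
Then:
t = 0.13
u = -0.06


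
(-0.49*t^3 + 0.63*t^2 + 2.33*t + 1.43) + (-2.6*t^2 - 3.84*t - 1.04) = -0.49*t^3 - 1.97*t^2 - 1.51*t + 0.39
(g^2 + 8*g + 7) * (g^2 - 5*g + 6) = g^4 + 3*g^3 - 27*g^2 + 13*g + 42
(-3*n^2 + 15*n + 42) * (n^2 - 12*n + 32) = -3*n^4 + 51*n^3 - 234*n^2 - 24*n + 1344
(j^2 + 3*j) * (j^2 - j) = j^4 + 2*j^3 - 3*j^2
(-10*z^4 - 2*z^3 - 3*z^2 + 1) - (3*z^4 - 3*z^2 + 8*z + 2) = -13*z^4 - 2*z^3 - 8*z - 1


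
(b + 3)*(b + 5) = b^2 + 8*b + 15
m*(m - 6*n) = m^2 - 6*m*n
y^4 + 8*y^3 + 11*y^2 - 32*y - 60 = (y - 2)*(y + 2)*(y + 3)*(y + 5)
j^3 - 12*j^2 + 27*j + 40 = (j - 8)*(j - 5)*(j + 1)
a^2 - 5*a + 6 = (a - 3)*(a - 2)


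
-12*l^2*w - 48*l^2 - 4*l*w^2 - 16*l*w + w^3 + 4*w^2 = (-6*l + w)*(2*l + w)*(w + 4)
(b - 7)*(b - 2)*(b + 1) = b^3 - 8*b^2 + 5*b + 14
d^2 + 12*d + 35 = (d + 5)*(d + 7)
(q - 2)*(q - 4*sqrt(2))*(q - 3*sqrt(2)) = q^3 - 7*sqrt(2)*q^2 - 2*q^2 + 14*sqrt(2)*q + 24*q - 48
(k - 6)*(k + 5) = k^2 - k - 30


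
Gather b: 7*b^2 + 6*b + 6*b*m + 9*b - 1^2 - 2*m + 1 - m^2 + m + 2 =7*b^2 + b*(6*m + 15) - m^2 - m + 2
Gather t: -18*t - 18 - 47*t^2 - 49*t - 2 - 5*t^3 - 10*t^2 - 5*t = -5*t^3 - 57*t^2 - 72*t - 20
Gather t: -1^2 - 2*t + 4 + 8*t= 6*t + 3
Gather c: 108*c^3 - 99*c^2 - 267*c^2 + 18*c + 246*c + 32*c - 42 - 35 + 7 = 108*c^3 - 366*c^2 + 296*c - 70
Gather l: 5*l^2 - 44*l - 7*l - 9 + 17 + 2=5*l^2 - 51*l + 10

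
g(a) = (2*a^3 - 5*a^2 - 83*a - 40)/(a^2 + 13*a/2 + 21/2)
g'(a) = (-2*a - 13/2)*(2*a^3 - 5*a^2 - 83*a - 40)/(a^2 + 13*a/2 + 21/2)^2 + (6*a^2 - 10*a - 83)/(a^2 + 13*a/2 + 21/2) = 2*(4*a^4 + 52*a^3 + 227*a^2 - 50*a - 1223)/(4*a^4 + 52*a^3 + 253*a^2 + 546*a + 441)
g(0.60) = -6.18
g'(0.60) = -2.66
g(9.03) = 1.83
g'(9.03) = 1.80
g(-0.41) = -0.87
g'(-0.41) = -9.12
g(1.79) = -7.62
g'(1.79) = -0.19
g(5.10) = -4.71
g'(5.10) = 1.45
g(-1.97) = 56.36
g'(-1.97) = -116.94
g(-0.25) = -2.19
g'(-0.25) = -7.49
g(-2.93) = 2755.84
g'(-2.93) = -44258.84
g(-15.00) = -48.33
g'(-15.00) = 2.04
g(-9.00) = -35.03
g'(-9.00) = 2.73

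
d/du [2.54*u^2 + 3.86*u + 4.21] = 5.08*u + 3.86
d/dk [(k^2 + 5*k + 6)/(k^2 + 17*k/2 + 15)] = 2*(7*k^2 + 36*k + 48)/(4*k^4 + 68*k^3 + 409*k^2 + 1020*k + 900)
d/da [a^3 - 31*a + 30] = 3*a^2 - 31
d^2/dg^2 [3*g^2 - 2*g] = 6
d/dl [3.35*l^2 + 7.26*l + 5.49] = 6.7*l + 7.26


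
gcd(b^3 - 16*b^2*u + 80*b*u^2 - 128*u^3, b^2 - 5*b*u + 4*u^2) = -b + 4*u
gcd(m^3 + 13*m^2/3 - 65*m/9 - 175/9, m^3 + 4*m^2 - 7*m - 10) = m + 5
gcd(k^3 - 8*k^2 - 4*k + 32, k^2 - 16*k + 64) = k - 8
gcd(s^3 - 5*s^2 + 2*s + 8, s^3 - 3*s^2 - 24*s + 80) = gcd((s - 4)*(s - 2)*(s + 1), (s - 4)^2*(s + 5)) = s - 4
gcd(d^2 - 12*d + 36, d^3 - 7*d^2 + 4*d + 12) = d - 6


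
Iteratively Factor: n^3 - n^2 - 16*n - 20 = (n + 2)*(n^2 - 3*n - 10) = (n + 2)^2*(n - 5)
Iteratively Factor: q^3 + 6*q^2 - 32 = (q + 4)*(q^2 + 2*q - 8) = (q + 4)^2*(q - 2)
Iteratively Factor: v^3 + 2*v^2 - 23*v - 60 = (v - 5)*(v^2 + 7*v + 12) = (v - 5)*(v + 3)*(v + 4)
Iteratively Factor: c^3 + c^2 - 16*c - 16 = (c - 4)*(c^2 + 5*c + 4) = (c - 4)*(c + 4)*(c + 1)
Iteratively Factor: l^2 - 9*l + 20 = (l - 4)*(l - 5)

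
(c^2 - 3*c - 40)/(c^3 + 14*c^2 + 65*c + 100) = (c - 8)/(c^2 + 9*c + 20)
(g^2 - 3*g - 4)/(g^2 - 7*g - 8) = (g - 4)/(g - 8)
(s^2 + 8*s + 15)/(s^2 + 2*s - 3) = (s + 5)/(s - 1)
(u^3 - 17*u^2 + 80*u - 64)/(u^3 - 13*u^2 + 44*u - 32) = (u - 8)/(u - 4)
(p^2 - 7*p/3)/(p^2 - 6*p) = (p - 7/3)/(p - 6)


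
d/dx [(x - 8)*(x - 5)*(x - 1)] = 3*x^2 - 28*x + 53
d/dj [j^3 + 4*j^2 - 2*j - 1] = 3*j^2 + 8*j - 2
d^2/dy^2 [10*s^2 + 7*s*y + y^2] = 2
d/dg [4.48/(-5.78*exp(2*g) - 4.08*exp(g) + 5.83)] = (51.7888*exp(g) + 18.2784)*exp(g)/(5.78*exp(2*g) + 4.08*exp(g) - 5.83)^2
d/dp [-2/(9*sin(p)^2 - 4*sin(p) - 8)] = 4*(9*sin(p) - 2)*cos(p)/(-9*sin(p)^2 + 4*sin(p) + 8)^2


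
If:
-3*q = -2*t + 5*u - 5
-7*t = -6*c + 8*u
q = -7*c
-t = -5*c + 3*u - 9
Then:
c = 197/42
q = -197/6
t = -283/21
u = 643/42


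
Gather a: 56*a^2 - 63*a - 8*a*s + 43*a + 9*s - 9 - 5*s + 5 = 56*a^2 + a*(-8*s - 20) + 4*s - 4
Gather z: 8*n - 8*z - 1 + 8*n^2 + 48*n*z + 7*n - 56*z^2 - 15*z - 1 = 8*n^2 + 15*n - 56*z^2 + z*(48*n - 23) - 2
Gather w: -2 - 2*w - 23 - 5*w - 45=-7*w - 70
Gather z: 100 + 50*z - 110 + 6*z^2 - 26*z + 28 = 6*z^2 + 24*z + 18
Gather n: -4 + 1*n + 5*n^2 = 5*n^2 + n - 4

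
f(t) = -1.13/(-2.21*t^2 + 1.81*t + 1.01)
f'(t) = -1.13*(4.42*t - 1.81)/(-2.21*t^2 + 1.81*t + 1.01)^2 = (2.0453 - 4.9946*t)/(-2.21*t^2 + 1.81*t + 1.01)^2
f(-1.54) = 0.16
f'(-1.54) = 0.20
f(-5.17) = 0.02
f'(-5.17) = 0.01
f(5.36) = 0.02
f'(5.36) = -0.01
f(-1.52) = 0.17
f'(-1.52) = 0.21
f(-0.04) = -1.21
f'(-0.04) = 2.57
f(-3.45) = 0.04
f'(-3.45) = 0.02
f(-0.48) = 3.07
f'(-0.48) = 32.81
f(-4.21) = 0.02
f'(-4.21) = 0.01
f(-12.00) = 0.00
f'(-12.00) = 0.00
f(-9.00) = 0.01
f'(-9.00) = 0.00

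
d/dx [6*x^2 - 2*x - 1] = 12*x - 2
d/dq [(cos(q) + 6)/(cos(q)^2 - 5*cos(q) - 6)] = (cos(q)^2 + 12*cos(q) - 24)*sin(q)/(sin(q)^2 + 5*cos(q) + 5)^2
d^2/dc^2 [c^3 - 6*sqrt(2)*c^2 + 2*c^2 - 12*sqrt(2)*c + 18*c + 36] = 6*c - 12*sqrt(2) + 4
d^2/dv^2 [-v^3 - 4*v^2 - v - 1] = -6*v - 8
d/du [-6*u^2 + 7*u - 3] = 7 - 12*u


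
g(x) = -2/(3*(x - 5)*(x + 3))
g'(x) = 2/(3*(x - 5)*(x + 3)^2) + 2/(3*(x - 5)^2*(x + 3)) = 4*(x - 1)/(3*(x - 5)^2*(x + 3)^2)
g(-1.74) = 0.08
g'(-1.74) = -0.05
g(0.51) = 0.04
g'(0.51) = -0.00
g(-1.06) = 0.06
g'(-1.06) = -0.02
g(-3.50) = -0.16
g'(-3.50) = -0.33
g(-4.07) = -0.07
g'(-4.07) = -0.07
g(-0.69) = 0.05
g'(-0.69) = -0.01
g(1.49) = 0.04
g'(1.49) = 0.00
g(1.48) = 0.04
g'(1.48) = 0.00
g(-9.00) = -0.00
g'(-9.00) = 0.00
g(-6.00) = -0.02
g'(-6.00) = -0.00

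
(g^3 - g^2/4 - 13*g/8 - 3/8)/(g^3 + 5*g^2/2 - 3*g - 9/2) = (g + 1/4)/(g + 3)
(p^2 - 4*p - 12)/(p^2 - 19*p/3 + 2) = 3*(p + 2)/(3*p - 1)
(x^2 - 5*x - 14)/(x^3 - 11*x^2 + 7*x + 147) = (x + 2)/(x^2 - 4*x - 21)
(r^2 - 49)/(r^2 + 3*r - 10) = (r^2 - 49)/(r^2 + 3*r - 10)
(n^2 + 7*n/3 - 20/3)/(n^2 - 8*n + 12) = (3*n^2 + 7*n - 20)/(3*(n^2 - 8*n + 12))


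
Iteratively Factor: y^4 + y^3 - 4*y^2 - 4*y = (y)*(y^3 + y^2 - 4*y - 4) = y*(y + 2)*(y^2 - y - 2) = y*(y + 1)*(y + 2)*(y - 2)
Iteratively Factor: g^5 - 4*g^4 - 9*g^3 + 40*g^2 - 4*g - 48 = (g - 2)*(g^4 - 2*g^3 - 13*g^2 + 14*g + 24) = (g - 4)*(g - 2)*(g^3 + 2*g^2 - 5*g - 6) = (g - 4)*(g - 2)*(g + 1)*(g^2 + g - 6) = (g - 4)*(g - 2)^2*(g + 1)*(g + 3)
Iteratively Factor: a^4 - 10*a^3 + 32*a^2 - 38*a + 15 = (a - 1)*(a^3 - 9*a^2 + 23*a - 15) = (a - 1)^2*(a^2 - 8*a + 15) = (a - 5)*(a - 1)^2*(a - 3)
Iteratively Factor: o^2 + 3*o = (o + 3)*(o)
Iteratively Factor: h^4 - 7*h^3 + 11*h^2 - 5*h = (h)*(h^3 - 7*h^2 + 11*h - 5) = h*(h - 1)*(h^2 - 6*h + 5) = h*(h - 1)^2*(h - 5)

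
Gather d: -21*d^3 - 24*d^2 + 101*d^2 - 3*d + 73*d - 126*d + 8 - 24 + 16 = -21*d^3 + 77*d^2 - 56*d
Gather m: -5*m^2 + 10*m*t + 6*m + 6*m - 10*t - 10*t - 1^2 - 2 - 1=-5*m^2 + m*(10*t + 12) - 20*t - 4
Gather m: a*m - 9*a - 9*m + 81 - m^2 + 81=-9*a - m^2 + m*(a - 9) + 162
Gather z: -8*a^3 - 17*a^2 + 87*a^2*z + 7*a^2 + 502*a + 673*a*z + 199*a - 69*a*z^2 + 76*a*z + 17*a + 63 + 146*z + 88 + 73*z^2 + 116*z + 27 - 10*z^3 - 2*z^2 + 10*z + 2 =-8*a^3 - 10*a^2 + 718*a - 10*z^3 + z^2*(71 - 69*a) + z*(87*a^2 + 749*a + 272) + 180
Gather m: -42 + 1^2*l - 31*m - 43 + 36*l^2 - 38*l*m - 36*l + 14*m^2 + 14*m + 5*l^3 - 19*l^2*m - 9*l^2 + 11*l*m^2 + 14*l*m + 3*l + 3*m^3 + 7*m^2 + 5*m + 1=5*l^3 + 27*l^2 - 32*l + 3*m^3 + m^2*(11*l + 21) + m*(-19*l^2 - 24*l - 12) - 84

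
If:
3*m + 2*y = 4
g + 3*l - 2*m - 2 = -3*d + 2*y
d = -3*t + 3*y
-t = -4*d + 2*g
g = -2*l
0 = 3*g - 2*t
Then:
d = 294/67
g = 336/67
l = -168/67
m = -312/67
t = 504/67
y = 602/67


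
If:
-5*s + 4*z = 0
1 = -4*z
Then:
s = -1/5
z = -1/4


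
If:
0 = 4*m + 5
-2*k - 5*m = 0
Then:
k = 25/8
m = -5/4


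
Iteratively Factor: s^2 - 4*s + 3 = (s - 3)*(s - 1)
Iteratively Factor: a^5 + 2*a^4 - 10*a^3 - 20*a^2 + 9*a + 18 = (a + 2)*(a^4 - 10*a^2 + 9) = (a + 1)*(a + 2)*(a^3 - a^2 - 9*a + 9) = (a + 1)*(a + 2)*(a + 3)*(a^2 - 4*a + 3) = (a - 3)*(a + 1)*(a + 2)*(a + 3)*(a - 1)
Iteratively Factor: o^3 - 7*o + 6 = (o - 1)*(o^2 + o - 6) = (o - 1)*(o + 3)*(o - 2)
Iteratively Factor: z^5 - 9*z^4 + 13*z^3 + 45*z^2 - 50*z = (z + 2)*(z^4 - 11*z^3 + 35*z^2 - 25*z) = (z - 5)*(z + 2)*(z^3 - 6*z^2 + 5*z) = z*(z - 5)*(z + 2)*(z^2 - 6*z + 5) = z*(z - 5)*(z - 1)*(z + 2)*(z - 5)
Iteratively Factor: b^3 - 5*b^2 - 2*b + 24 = (b - 4)*(b^2 - b - 6) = (b - 4)*(b - 3)*(b + 2)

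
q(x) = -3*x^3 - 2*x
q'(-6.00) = -326.00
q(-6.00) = 660.00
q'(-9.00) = -731.00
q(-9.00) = 2205.00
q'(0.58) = -5.03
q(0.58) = -1.75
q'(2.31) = -50.02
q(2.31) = -41.60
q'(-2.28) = -48.79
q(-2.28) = 40.12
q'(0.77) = -7.34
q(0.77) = -2.91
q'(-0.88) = -8.97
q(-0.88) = 3.80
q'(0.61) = -5.35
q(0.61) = -1.90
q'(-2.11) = -42.07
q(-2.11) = 32.40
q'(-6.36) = -366.05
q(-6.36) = 784.50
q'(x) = -9*x^2 - 2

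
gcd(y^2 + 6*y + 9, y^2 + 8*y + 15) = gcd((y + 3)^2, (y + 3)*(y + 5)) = y + 3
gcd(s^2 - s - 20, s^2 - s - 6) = 1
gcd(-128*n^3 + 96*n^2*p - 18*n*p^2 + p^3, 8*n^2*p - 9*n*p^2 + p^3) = -8*n + p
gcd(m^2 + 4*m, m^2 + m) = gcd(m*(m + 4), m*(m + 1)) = m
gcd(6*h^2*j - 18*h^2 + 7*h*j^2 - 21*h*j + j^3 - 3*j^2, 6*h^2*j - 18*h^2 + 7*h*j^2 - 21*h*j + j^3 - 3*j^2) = 6*h^2*j - 18*h^2 + 7*h*j^2 - 21*h*j + j^3 - 3*j^2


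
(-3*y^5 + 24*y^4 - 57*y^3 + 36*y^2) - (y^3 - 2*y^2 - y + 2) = -3*y^5 + 24*y^4 - 58*y^3 + 38*y^2 + y - 2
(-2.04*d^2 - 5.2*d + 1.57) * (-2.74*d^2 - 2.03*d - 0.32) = 5.5896*d^4 + 18.3892*d^3 + 6.907*d^2 - 1.5231*d - 0.5024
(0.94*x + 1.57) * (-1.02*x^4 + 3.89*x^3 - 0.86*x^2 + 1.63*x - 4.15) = -0.9588*x^5 + 2.0552*x^4 + 5.2989*x^3 + 0.182*x^2 - 1.3419*x - 6.5155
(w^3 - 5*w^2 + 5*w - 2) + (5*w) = w^3 - 5*w^2 + 10*w - 2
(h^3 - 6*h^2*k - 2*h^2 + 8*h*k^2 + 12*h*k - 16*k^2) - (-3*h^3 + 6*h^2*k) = 4*h^3 - 12*h^2*k - 2*h^2 + 8*h*k^2 + 12*h*k - 16*k^2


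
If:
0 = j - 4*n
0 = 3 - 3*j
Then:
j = 1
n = 1/4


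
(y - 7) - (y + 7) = -14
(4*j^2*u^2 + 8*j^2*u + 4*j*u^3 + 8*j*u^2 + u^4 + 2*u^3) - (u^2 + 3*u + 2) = 4*j^2*u^2 + 8*j^2*u + 4*j*u^3 + 8*j*u^2 + u^4 + 2*u^3 - u^2 - 3*u - 2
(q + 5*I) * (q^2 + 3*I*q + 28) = q^3 + 8*I*q^2 + 13*q + 140*I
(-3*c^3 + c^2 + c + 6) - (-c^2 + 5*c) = -3*c^3 + 2*c^2 - 4*c + 6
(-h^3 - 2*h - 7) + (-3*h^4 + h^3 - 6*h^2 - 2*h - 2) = -3*h^4 - 6*h^2 - 4*h - 9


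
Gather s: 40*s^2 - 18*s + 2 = 40*s^2 - 18*s + 2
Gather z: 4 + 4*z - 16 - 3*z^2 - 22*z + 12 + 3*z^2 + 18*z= 0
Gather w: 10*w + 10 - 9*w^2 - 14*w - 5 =-9*w^2 - 4*w + 5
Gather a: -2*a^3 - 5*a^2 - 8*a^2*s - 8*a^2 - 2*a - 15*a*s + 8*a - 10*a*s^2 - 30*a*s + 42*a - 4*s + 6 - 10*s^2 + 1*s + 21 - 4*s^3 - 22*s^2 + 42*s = -2*a^3 + a^2*(-8*s - 13) + a*(-10*s^2 - 45*s + 48) - 4*s^3 - 32*s^2 + 39*s + 27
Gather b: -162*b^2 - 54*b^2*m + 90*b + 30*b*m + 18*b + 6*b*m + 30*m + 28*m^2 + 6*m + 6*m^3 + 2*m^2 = b^2*(-54*m - 162) + b*(36*m + 108) + 6*m^3 + 30*m^2 + 36*m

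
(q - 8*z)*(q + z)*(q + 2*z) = q^3 - 5*q^2*z - 22*q*z^2 - 16*z^3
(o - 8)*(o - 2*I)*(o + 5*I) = o^3 - 8*o^2 + 3*I*o^2 + 10*o - 24*I*o - 80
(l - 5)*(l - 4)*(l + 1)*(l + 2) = l^4 - 6*l^3 - 5*l^2 + 42*l + 40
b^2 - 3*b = b*(b - 3)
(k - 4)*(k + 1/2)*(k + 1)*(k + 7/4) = k^4 - 3*k^3/4 - 79*k^2/8 - 93*k/8 - 7/2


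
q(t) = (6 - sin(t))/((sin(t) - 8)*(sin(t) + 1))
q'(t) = -(6 - sin(t))*cos(t)/((sin(t) - 8)*(sin(t) + 1)^2) - (6 - sin(t))*cos(t)/((sin(t) - 8)^2*(sin(t) + 1)) - cos(t)/((sin(t) - 8)*(sin(t) + 1))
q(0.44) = -0.52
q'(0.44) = 0.35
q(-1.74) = -54.44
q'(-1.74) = -642.22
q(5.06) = -12.98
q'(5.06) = 74.07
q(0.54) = -0.48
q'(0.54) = 0.29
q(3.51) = -1.19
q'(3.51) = -1.78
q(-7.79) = -380.10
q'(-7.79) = 11878.17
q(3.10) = -0.72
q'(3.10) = -0.72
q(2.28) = -0.41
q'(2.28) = -0.17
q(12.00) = -1.65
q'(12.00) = 3.06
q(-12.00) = -0.48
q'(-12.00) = 0.28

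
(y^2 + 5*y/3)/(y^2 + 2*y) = (y + 5/3)/(y + 2)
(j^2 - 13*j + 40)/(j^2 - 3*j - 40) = (j - 5)/(j + 5)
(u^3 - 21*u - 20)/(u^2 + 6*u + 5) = (u^2 - u - 20)/(u + 5)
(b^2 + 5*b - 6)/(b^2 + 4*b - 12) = (b - 1)/(b - 2)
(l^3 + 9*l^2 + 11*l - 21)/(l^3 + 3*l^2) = 1 + 6/l - 7/l^2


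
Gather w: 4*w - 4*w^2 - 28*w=-4*w^2 - 24*w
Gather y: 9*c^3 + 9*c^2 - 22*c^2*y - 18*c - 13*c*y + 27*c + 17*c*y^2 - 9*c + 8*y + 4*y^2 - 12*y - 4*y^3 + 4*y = 9*c^3 + 9*c^2 - 4*y^3 + y^2*(17*c + 4) + y*(-22*c^2 - 13*c)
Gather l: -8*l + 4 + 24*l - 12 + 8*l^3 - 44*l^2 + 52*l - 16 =8*l^3 - 44*l^2 + 68*l - 24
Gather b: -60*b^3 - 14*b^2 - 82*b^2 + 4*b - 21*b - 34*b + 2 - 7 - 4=-60*b^3 - 96*b^2 - 51*b - 9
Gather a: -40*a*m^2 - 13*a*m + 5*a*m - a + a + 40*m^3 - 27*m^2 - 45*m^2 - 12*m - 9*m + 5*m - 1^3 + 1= a*(-40*m^2 - 8*m) + 40*m^3 - 72*m^2 - 16*m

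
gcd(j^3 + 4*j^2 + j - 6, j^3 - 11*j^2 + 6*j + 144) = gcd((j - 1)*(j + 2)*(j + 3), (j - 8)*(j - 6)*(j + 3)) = j + 3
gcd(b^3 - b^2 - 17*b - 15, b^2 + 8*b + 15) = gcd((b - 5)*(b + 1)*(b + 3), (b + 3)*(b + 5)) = b + 3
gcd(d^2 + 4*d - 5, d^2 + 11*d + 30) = d + 5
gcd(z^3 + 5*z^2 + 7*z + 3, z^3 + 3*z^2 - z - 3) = z^2 + 4*z + 3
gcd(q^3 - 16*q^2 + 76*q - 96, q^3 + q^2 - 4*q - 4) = q - 2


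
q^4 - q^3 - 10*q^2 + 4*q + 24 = (q - 3)*(q - 2)*(q + 2)^2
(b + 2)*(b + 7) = b^2 + 9*b + 14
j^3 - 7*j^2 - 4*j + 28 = (j - 7)*(j - 2)*(j + 2)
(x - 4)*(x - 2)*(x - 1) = x^3 - 7*x^2 + 14*x - 8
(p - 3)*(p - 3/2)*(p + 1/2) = p^3 - 4*p^2 + 9*p/4 + 9/4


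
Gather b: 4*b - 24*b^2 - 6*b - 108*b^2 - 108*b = -132*b^2 - 110*b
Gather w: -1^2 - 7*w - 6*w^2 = -6*w^2 - 7*w - 1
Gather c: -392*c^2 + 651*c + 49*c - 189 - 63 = -392*c^2 + 700*c - 252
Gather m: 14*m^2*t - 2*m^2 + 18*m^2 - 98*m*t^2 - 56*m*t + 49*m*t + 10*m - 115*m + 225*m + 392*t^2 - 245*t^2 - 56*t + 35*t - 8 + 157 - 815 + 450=m^2*(14*t + 16) + m*(-98*t^2 - 7*t + 120) + 147*t^2 - 21*t - 216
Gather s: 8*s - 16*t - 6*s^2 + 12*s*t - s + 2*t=-6*s^2 + s*(12*t + 7) - 14*t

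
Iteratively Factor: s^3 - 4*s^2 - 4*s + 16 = (s - 2)*(s^2 - 2*s - 8) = (s - 2)*(s + 2)*(s - 4)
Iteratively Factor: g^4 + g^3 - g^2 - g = (g + 1)*(g^3 - g) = (g - 1)*(g + 1)*(g^2 + g) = (g - 1)*(g + 1)^2*(g)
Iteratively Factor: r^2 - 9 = (r + 3)*(r - 3)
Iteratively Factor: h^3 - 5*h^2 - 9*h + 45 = (h + 3)*(h^2 - 8*h + 15) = (h - 3)*(h + 3)*(h - 5)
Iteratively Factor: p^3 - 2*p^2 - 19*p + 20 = (p - 5)*(p^2 + 3*p - 4) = (p - 5)*(p + 4)*(p - 1)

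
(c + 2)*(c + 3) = c^2 + 5*c + 6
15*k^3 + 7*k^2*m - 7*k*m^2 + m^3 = (-5*k + m)*(-3*k + m)*(k + m)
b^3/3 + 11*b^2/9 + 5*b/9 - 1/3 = (b/3 + 1)*(b - 1/3)*(b + 1)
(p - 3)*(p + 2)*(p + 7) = p^3 + 6*p^2 - 13*p - 42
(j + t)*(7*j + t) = 7*j^2 + 8*j*t + t^2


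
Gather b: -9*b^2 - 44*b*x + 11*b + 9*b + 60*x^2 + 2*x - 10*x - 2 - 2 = -9*b^2 + b*(20 - 44*x) + 60*x^2 - 8*x - 4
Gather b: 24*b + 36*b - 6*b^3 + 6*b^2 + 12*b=-6*b^3 + 6*b^2 + 72*b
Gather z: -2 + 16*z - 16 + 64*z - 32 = 80*z - 50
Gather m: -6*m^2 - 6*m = -6*m^2 - 6*m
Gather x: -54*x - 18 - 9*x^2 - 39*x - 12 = -9*x^2 - 93*x - 30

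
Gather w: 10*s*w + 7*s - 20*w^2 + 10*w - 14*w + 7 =7*s - 20*w^2 + w*(10*s - 4) + 7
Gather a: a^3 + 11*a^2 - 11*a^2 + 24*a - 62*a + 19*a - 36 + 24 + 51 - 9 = a^3 - 19*a + 30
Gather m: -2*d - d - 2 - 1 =-3*d - 3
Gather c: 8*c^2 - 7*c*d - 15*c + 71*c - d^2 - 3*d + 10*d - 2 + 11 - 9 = 8*c^2 + c*(56 - 7*d) - d^2 + 7*d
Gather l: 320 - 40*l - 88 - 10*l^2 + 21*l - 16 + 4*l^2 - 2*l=-6*l^2 - 21*l + 216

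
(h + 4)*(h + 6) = h^2 + 10*h + 24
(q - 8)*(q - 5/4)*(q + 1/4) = q^3 - 9*q^2 + 123*q/16 + 5/2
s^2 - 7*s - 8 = (s - 8)*(s + 1)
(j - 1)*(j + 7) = j^2 + 6*j - 7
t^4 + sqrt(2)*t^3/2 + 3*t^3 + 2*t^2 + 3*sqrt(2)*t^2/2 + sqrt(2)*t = t*(t + 1)*(t + 2)*(t + sqrt(2)/2)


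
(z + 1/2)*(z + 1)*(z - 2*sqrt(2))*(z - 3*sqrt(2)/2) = z^4 - 7*sqrt(2)*z^3/2 + 3*z^3/2 - 21*sqrt(2)*z^2/4 + 13*z^2/2 - 7*sqrt(2)*z/4 + 9*z + 3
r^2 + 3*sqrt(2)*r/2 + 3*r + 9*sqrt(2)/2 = (r + 3)*(r + 3*sqrt(2)/2)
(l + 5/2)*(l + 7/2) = l^2 + 6*l + 35/4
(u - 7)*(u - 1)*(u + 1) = u^3 - 7*u^2 - u + 7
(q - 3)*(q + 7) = q^2 + 4*q - 21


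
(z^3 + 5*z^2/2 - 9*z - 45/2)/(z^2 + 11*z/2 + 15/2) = z - 3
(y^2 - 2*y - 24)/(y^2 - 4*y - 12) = (y + 4)/(y + 2)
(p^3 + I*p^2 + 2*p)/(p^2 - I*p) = p + 2*I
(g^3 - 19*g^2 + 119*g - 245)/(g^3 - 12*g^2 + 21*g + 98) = (g - 5)/(g + 2)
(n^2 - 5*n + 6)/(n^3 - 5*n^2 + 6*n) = 1/n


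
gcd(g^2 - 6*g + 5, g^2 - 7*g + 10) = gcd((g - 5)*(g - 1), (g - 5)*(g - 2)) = g - 5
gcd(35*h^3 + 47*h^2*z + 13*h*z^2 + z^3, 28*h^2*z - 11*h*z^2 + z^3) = 1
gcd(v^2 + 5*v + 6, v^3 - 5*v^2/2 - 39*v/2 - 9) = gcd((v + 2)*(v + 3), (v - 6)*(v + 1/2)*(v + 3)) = v + 3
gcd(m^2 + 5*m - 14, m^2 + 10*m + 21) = m + 7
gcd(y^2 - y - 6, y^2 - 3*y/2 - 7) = y + 2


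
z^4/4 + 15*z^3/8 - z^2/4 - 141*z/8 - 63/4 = (z/4 + 1/4)*(z - 3)*(z + 7/2)*(z + 6)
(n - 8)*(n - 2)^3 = n^4 - 14*n^3 + 60*n^2 - 104*n + 64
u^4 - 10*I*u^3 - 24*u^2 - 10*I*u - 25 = (u - 5*I)^2*(u - I)*(u + I)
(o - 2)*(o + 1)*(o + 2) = o^3 + o^2 - 4*o - 4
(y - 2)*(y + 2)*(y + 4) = y^3 + 4*y^2 - 4*y - 16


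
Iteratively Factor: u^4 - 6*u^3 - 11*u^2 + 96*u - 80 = (u - 4)*(u^3 - 2*u^2 - 19*u + 20) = (u - 5)*(u - 4)*(u^2 + 3*u - 4) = (u - 5)*(u - 4)*(u - 1)*(u + 4)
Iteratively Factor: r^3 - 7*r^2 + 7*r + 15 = (r - 5)*(r^2 - 2*r - 3) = (r - 5)*(r + 1)*(r - 3)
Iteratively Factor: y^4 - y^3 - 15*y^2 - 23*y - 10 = (y + 1)*(y^3 - 2*y^2 - 13*y - 10) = (y + 1)*(y + 2)*(y^2 - 4*y - 5) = (y - 5)*(y + 1)*(y + 2)*(y + 1)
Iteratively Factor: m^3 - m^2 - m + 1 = (m - 1)*(m^2 - 1) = (m - 1)^2*(m + 1)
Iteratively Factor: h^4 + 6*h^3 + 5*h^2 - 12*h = (h + 4)*(h^3 + 2*h^2 - 3*h) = h*(h + 4)*(h^2 + 2*h - 3) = h*(h + 3)*(h + 4)*(h - 1)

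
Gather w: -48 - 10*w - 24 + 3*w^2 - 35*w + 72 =3*w^2 - 45*w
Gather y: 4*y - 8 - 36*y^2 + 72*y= -36*y^2 + 76*y - 8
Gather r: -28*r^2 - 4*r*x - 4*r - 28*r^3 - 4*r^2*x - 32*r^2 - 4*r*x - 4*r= -28*r^3 + r^2*(-4*x - 60) + r*(-8*x - 8)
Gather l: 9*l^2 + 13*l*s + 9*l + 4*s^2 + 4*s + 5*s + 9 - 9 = 9*l^2 + l*(13*s + 9) + 4*s^2 + 9*s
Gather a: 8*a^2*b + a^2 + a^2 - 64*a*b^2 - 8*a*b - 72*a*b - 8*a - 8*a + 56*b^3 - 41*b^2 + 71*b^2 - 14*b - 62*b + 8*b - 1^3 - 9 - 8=a^2*(8*b + 2) + a*(-64*b^2 - 80*b - 16) + 56*b^3 + 30*b^2 - 68*b - 18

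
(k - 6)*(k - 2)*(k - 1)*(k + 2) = k^4 - 7*k^3 + 2*k^2 + 28*k - 24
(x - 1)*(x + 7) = x^2 + 6*x - 7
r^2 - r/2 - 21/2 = (r - 7/2)*(r + 3)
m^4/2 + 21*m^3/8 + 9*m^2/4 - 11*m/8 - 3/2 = (m/2 + 1/2)*(m - 3/4)*(m + 1)*(m + 4)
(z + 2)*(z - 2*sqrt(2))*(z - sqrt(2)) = z^3 - 3*sqrt(2)*z^2 + 2*z^2 - 6*sqrt(2)*z + 4*z + 8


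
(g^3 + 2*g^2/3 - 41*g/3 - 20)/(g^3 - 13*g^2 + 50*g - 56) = (g^2 + 14*g/3 + 5)/(g^2 - 9*g + 14)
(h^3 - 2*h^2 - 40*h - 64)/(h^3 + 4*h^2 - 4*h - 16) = (h - 8)/(h - 2)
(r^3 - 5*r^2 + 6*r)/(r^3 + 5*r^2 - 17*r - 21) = r*(r - 2)/(r^2 + 8*r + 7)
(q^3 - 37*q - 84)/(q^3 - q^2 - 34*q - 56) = (q + 3)/(q + 2)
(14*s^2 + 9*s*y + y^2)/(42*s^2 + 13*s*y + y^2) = (2*s + y)/(6*s + y)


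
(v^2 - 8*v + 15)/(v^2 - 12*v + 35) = (v - 3)/(v - 7)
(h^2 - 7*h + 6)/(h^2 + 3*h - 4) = (h - 6)/(h + 4)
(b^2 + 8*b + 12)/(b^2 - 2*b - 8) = (b + 6)/(b - 4)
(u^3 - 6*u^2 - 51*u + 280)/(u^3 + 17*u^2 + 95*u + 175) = (u^2 - 13*u + 40)/(u^2 + 10*u + 25)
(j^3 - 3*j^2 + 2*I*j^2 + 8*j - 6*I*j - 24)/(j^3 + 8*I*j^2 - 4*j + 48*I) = (j - 3)/(j + 6*I)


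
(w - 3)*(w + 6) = w^2 + 3*w - 18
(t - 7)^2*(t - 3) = t^3 - 17*t^2 + 91*t - 147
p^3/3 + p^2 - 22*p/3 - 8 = (p/3 + 1/3)*(p - 4)*(p + 6)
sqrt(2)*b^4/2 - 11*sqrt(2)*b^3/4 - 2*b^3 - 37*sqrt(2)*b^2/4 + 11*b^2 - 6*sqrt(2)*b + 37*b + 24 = (b - 8)*(b + 3/2)*(b - 2*sqrt(2))*(sqrt(2)*b/2 + sqrt(2)/2)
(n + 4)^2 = n^2 + 8*n + 16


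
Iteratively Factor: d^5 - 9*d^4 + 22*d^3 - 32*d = (d)*(d^4 - 9*d^3 + 22*d^2 - 32) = d*(d + 1)*(d^3 - 10*d^2 + 32*d - 32) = d*(d - 2)*(d + 1)*(d^2 - 8*d + 16) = d*(d - 4)*(d - 2)*(d + 1)*(d - 4)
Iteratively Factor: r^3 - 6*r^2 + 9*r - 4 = (r - 4)*(r^2 - 2*r + 1) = (r - 4)*(r - 1)*(r - 1)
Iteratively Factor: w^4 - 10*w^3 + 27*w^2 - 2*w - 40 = (w - 4)*(w^3 - 6*w^2 + 3*w + 10) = (w - 4)*(w - 2)*(w^2 - 4*w - 5) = (w - 5)*(w - 4)*(w - 2)*(w + 1)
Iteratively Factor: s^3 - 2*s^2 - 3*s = (s + 1)*(s^2 - 3*s) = (s - 3)*(s + 1)*(s)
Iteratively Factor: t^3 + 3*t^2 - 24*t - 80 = (t + 4)*(t^2 - t - 20) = (t - 5)*(t + 4)*(t + 4)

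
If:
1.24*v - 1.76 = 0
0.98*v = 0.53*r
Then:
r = 2.62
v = 1.42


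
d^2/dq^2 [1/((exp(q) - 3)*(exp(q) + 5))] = (4*exp(3*q) + 6*exp(2*q) + 64*exp(q) + 30)*exp(q)/(exp(6*q) + 6*exp(5*q) - 33*exp(4*q) - 172*exp(3*q) + 495*exp(2*q) + 1350*exp(q) - 3375)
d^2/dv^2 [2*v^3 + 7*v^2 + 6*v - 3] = 12*v + 14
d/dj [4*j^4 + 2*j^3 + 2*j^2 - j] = 16*j^3 + 6*j^2 + 4*j - 1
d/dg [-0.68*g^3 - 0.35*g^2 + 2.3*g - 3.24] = -2.04*g^2 - 0.7*g + 2.3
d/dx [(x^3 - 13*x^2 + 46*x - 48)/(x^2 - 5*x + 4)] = (x^4 - 10*x^3 + 31*x^2 - 8*x - 56)/(x^4 - 10*x^3 + 33*x^2 - 40*x + 16)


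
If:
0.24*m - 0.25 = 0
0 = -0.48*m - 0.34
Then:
No Solution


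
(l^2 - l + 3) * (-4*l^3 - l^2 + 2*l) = -4*l^5 + 3*l^4 - 9*l^3 - 5*l^2 + 6*l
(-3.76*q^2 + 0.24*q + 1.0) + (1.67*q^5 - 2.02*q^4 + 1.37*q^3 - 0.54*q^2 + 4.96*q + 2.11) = 1.67*q^5 - 2.02*q^4 + 1.37*q^3 - 4.3*q^2 + 5.2*q + 3.11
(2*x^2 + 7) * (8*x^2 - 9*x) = 16*x^4 - 18*x^3 + 56*x^2 - 63*x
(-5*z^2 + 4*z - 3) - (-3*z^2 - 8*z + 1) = -2*z^2 + 12*z - 4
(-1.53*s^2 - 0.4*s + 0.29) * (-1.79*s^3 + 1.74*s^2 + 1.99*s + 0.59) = 2.7387*s^5 - 1.9462*s^4 - 4.2598*s^3 - 1.1941*s^2 + 0.3411*s + 0.1711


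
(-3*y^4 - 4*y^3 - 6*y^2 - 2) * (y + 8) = -3*y^5 - 28*y^4 - 38*y^3 - 48*y^2 - 2*y - 16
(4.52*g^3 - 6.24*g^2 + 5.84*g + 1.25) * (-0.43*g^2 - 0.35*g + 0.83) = -1.9436*g^5 + 1.1012*g^4 + 3.4244*g^3 - 7.7607*g^2 + 4.4097*g + 1.0375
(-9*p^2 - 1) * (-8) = 72*p^2 + 8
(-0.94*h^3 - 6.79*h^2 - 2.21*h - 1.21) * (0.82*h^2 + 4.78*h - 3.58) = -0.7708*h^5 - 10.061*h^4 - 30.9032*h^3 + 12.7522*h^2 + 2.128*h + 4.3318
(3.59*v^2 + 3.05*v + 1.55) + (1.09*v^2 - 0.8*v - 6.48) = 4.68*v^2 + 2.25*v - 4.93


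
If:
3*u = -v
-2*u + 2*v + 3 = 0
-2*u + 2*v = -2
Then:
No Solution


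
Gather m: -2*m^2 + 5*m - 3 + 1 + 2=-2*m^2 + 5*m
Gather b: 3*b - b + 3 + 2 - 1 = 2*b + 4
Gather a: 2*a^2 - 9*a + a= 2*a^2 - 8*a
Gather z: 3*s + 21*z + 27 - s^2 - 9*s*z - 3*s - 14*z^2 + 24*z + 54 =-s^2 - 14*z^2 + z*(45 - 9*s) + 81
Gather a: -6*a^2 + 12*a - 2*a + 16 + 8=-6*a^2 + 10*a + 24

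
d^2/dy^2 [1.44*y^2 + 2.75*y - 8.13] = 2.88000000000000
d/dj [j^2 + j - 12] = 2*j + 1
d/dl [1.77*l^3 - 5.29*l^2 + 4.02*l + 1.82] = 5.31*l^2 - 10.58*l + 4.02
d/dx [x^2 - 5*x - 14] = 2*x - 5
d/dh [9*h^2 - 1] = 18*h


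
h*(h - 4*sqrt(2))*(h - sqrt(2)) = h^3 - 5*sqrt(2)*h^2 + 8*h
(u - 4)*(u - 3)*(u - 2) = u^3 - 9*u^2 + 26*u - 24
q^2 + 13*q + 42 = (q + 6)*(q + 7)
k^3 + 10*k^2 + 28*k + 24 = (k + 2)^2*(k + 6)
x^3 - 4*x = x*(x - 2)*(x + 2)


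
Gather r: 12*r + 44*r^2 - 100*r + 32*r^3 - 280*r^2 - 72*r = 32*r^3 - 236*r^2 - 160*r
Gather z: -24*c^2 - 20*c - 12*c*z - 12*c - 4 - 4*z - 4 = -24*c^2 - 32*c + z*(-12*c - 4) - 8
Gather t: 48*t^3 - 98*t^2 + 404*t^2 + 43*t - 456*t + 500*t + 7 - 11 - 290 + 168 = 48*t^3 + 306*t^2 + 87*t - 126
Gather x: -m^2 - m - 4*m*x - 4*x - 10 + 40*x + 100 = -m^2 - m + x*(36 - 4*m) + 90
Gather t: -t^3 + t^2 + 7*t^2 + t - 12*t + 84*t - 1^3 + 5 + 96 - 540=-t^3 + 8*t^2 + 73*t - 440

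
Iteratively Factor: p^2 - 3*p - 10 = (p - 5)*(p + 2)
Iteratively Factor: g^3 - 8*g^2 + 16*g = (g - 4)*(g^2 - 4*g) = g*(g - 4)*(g - 4)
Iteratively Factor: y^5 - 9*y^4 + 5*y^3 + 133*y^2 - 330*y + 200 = (y + 4)*(y^4 - 13*y^3 + 57*y^2 - 95*y + 50) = (y - 5)*(y + 4)*(y^3 - 8*y^2 + 17*y - 10) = (y - 5)*(y - 2)*(y + 4)*(y^2 - 6*y + 5) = (y - 5)*(y - 2)*(y - 1)*(y + 4)*(y - 5)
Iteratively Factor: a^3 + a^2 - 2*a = (a - 1)*(a^2 + 2*a) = (a - 1)*(a + 2)*(a)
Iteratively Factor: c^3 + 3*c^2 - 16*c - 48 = (c + 4)*(c^2 - c - 12) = (c - 4)*(c + 4)*(c + 3)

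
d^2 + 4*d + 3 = (d + 1)*(d + 3)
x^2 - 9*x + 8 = (x - 8)*(x - 1)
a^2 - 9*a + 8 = (a - 8)*(a - 1)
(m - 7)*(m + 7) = m^2 - 49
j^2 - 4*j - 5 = (j - 5)*(j + 1)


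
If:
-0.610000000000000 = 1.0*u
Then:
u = -0.61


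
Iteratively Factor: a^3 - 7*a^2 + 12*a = (a - 3)*(a^2 - 4*a) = a*(a - 3)*(a - 4)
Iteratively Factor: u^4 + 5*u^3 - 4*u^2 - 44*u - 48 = (u + 4)*(u^3 + u^2 - 8*u - 12) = (u + 2)*(u + 4)*(u^2 - u - 6) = (u + 2)^2*(u + 4)*(u - 3)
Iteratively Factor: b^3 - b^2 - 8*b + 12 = (b - 2)*(b^2 + b - 6) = (b - 2)^2*(b + 3)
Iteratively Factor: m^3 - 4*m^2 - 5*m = (m)*(m^2 - 4*m - 5) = m*(m - 5)*(m + 1)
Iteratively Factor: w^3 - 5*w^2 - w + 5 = (w - 5)*(w^2 - 1) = (w - 5)*(w + 1)*(w - 1)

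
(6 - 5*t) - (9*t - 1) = 7 - 14*t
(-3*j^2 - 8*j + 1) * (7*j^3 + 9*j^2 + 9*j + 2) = -21*j^5 - 83*j^4 - 92*j^3 - 69*j^2 - 7*j + 2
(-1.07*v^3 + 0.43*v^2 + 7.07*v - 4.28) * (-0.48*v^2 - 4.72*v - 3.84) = 0.5136*v^5 + 4.844*v^4 - 1.3144*v^3 - 32.9672*v^2 - 6.9472*v + 16.4352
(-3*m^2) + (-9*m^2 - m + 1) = -12*m^2 - m + 1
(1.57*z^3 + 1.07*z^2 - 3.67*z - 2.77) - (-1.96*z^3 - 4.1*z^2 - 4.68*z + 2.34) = 3.53*z^3 + 5.17*z^2 + 1.01*z - 5.11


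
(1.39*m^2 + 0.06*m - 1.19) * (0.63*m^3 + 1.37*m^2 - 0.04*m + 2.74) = 0.8757*m^5 + 1.9421*m^4 - 0.7231*m^3 + 2.1759*m^2 + 0.212*m - 3.2606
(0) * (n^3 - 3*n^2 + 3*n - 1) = 0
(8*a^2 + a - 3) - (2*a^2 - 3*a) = 6*a^2 + 4*a - 3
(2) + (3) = 5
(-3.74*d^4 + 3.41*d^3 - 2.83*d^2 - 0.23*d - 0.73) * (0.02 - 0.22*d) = 0.8228*d^5 - 0.825*d^4 + 0.6908*d^3 - 0.00600000000000001*d^2 + 0.156*d - 0.0146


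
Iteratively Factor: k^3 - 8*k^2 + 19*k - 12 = (k - 1)*(k^2 - 7*k + 12) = (k - 3)*(k - 1)*(k - 4)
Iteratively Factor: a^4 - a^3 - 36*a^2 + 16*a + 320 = (a - 4)*(a^3 + 3*a^2 - 24*a - 80) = (a - 4)*(a + 4)*(a^2 - a - 20) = (a - 5)*(a - 4)*(a + 4)*(a + 4)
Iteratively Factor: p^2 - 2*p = (p - 2)*(p)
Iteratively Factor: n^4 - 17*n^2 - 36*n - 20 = (n + 2)*(n^3 - 2*n^2 - 13*n - 10) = (n - 5)*(n + 2)*(n^2 + 3*n + 2) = (n - 5)*(n + 1)*(n + 2)*(n + 2)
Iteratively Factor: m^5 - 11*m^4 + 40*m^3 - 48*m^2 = (m)*(m^4 - 11*m^3 + 40*m^2 - 48*m) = m*(m - 3)*(m^3 - 8*m^2 + 16*m) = m*(m - 4)*(m - 3)*(m^2 - 4*m) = m^2*(m - 4)*(m - 3)*(m - 4)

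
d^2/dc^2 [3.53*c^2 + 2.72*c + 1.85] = 7.06000000000000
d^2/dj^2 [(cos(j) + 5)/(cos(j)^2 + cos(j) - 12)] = (-9*(1 - cos(2*j))^2*cos(j) - 19*(1 - cos(2*j))^2 - 661*cos(j) - 530*cos(2*j) - 93*cos(3*j) + 2*cos(5*j) + 162)/(4*(cos(j) - 3)^3*(cos(j) + 4)^3)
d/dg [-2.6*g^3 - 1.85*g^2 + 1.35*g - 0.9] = -7.8*g^2 - 3.7*g + 1.35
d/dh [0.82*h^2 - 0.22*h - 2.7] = 1.64*h - 0.22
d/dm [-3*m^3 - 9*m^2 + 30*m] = -9*m^2 - 18*m + 30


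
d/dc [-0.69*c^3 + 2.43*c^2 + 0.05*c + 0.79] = -2.07*c^2 + 4.86*c + 0.05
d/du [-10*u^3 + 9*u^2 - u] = -30*u^2 + 18*u - 1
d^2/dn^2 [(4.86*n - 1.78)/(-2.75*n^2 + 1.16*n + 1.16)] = ((4.86*n - 1.78)*(5.5*n - 1.16)*(11.0*n - 2.32) + (80.19*n - 21.0652)*(-2.75*n^2 + 1.16*n + 1.16))/(-2.75*n^2 + 1.16*n + 1.16)^3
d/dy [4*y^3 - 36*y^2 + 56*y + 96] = 12*y^2 - 72*y + 56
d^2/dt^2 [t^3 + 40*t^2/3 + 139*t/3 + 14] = 6*t + 80/3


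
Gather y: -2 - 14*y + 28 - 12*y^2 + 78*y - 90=-12*y^2 + 64*y - 64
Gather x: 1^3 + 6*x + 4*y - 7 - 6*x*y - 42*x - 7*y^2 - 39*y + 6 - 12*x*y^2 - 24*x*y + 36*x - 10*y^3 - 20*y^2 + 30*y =x*(-12*y^2 - 30*y) - 10*y^3 - 27*y^2 - 5*y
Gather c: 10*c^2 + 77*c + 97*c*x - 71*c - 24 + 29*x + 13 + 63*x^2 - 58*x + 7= 10*c^2 + c*(97*x + 6) + 63*x^2 - 29*x - 4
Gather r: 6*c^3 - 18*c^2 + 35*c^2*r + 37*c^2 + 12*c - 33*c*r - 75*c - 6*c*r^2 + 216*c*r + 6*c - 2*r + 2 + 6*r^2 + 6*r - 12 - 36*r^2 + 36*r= 6*c^3 + 19*c^2 - 57*c + r^2*(-6*c - 30) + r*(35*c^2 + 183*c + 40) - 10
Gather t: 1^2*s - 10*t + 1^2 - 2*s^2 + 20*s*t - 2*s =-2*s^2 - s + t*(20*s - 10) + 1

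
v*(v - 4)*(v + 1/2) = v^3 - 7*v^2/2 - 2*v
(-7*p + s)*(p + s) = -7*p^2 - 6*p*s + s^2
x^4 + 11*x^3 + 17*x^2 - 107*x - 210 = (x - 3)*(x + 2)*(x + 5)*(x + 7)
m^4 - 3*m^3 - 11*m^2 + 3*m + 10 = (m - 5)*(m - 1)*(m + 1)*(m + 2)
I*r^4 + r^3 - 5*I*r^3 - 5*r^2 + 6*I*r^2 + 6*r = r*(r - 3)*(r - 2)*(I*r + 1)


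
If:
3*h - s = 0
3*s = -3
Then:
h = -1/3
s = -1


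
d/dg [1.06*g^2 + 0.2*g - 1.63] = 2.12*g + 0.2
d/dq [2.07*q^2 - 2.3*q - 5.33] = 4.14*q - 2.3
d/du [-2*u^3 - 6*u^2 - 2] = 6*u*(-u - 2)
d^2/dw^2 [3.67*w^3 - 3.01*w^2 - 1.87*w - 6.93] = 22.02*w - 6.02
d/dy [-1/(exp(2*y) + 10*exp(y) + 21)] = 2*(exp(y) + 5)*exp(y)/(exp(2*y) + 10*exp(y) + 21)^2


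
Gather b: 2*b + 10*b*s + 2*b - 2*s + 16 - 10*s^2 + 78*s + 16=b*(10*s + 4) - 10*s^2 + 76*s + 32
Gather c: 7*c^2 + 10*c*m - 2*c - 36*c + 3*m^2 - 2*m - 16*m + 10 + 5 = 7*c^2 + c*(10*m - 38) + 3*m^2 - 18*m + 15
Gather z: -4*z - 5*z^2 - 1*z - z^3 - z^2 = -z^3 - 6*z^2 - 5*z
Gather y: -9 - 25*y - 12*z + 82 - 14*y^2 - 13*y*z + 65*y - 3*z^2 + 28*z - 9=-14*y^2 + y*(40 - 13*z) - 3*z^2 + 16*z + 64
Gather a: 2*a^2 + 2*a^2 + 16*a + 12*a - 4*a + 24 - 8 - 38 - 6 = 4*a^2 + 24*a - 28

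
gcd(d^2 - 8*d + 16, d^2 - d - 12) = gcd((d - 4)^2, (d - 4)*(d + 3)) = d - 4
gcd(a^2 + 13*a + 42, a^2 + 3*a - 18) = a + 6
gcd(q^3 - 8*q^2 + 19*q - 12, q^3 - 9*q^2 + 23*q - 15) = q^2 - 4*q + 3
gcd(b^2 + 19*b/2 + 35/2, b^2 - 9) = 1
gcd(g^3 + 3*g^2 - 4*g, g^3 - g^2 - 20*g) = g^2 + 4*g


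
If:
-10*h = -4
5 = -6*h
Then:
No Solution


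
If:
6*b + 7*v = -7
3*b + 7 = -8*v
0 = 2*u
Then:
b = -7/27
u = 0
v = -7/9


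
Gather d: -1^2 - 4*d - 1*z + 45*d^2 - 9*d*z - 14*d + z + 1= 45*d^2 + d*(-9*z - 18)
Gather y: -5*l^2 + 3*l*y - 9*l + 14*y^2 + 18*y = -5*l^2 - 9*l + 14*y^2 + y*(3*l + 18)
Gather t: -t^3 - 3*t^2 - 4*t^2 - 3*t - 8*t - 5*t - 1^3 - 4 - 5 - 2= -t^3 - 7*t^2 - 16*t - 12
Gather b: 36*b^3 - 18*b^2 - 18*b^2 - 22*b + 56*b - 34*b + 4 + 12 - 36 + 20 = 36*b^3 - 36*b^2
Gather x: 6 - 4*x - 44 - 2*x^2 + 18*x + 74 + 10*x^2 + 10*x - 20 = 8*x^2 + 24*x + 16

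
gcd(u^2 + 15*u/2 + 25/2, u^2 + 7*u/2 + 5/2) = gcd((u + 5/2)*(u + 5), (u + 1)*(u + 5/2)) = u + 5/2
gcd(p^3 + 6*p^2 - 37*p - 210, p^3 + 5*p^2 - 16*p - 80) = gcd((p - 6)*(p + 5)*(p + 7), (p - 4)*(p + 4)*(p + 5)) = p + 5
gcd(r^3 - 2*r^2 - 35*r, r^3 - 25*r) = r^2 + 5*r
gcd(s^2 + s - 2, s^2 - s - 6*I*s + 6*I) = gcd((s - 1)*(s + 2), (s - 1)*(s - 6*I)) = s - 1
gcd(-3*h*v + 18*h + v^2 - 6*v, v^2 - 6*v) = v - 6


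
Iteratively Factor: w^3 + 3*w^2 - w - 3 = (w + 1)*(w^2 + 2*w - 3) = (w + 1)*(w + 3)*(w - 1)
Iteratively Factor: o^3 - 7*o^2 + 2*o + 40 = (o - 4)*(o^2 - 3*o - 10) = (o - 4)*(o + 2)*(o - 5)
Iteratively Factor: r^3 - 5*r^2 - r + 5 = (r + 1)*(r^2 - 6*r + 5) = (r - 5)*(r + 1)*(r - 1)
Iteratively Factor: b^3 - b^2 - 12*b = (b - 4)*(b^2 + 3*b) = (b - 4)*(b + 3)*(b)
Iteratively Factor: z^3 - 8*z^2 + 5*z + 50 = (z - 5)*(z^2 - 3*z - 10) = (z - 5)^2*(z + 2)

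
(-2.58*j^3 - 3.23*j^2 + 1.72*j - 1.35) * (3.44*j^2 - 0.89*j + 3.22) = -8.8752*j^5 - 8.815*j^4 + 0.483899999999998*j^3 - 16.5754*j^2 + 6.7399*j - 4.347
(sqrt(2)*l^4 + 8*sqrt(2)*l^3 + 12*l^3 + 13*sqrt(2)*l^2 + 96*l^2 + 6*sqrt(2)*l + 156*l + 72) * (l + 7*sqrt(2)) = sqrt(2)*l^5 + 8*sqrt(2)*l^4 + 26*l^4 + 97*sqrt(2)*l^3 + 208*l^3 + 338*l^2 + 678*sqrt(2)*l^2 + 156*l + 1092*sqrt(2)*l + 504*sqrt(2)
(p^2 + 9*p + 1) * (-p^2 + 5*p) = -p^4 - 4*p^3 + 44*p^2 + 5*p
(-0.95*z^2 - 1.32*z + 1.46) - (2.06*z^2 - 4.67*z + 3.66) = -3.01*z^2 + 3.35*z - 2.2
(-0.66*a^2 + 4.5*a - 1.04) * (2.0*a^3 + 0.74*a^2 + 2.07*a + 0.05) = -1.32*a^5 + 8.5116*a^4 - 0.1162*a^3 + 8.5124*a^2 - 1.9278*a - 0.052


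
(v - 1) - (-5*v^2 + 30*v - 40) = 5*v^2 - 29*v + 39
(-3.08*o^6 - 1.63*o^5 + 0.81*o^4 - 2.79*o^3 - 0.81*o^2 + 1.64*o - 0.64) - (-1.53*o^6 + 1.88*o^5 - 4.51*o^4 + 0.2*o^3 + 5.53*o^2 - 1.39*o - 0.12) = -1.55*o^6 - 3.51*o^5 + 5.32*o^4 - 2.99*o^3 - 6.34*o^2 + 3.03*o - 0.52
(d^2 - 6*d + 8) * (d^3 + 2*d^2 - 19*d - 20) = d^5 - 4*d^4 - 23*d^3 + 110*d^2 - 32*d - 160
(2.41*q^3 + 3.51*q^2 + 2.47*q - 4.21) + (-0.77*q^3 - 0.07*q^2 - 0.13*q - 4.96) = 1.64*q^3 + 3.44*q^2 + 2.34*q - 9.17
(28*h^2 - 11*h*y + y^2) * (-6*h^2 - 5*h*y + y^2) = -168*h^4 - 74*h^3*y + 77*h^2*y^2 - 16*h*y^3 + y^4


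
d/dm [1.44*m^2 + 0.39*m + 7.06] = 2.88*m + 0.39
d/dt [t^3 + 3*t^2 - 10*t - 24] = 3*t^2 + 6*t - 10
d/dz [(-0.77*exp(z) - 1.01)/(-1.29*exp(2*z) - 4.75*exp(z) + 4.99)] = (-(0.77*exp(z) + 1.01)*(2.58*exp(z) + 4.75) + 0.9933*exp(2*z) + 3.6575*exp(z) - 3.8423)*exp(z)/(1.29*exp(2*z) + 4.75*exp(z) - 4.99)^2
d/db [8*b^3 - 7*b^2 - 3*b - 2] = 24*b^2 - 14*b - 3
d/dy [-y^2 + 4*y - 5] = 4 - 2*y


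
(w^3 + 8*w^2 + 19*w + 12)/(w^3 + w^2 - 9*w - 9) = (w + 4)/(w - 3)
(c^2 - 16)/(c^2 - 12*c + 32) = (c + 4)/(c - 8)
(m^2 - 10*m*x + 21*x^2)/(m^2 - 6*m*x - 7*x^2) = (m - 3*x)/(m + x)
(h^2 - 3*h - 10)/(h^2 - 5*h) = (h + 2)/h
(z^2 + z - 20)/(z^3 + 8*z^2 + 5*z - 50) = (z - 4)/(z^2 + 3*z - 10)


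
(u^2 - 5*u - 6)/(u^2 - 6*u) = (u + 1)/u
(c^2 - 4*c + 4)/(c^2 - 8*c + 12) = (c - 2)/(c - 6)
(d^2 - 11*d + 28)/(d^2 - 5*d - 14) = (d - 4)/(d + 2)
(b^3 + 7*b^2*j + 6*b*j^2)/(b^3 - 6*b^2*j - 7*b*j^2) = (b + 6*j)/(b - 7*j)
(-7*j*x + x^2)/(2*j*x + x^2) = (-7*j + x)/(2*j + x)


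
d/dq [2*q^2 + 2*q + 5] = 4*q + 2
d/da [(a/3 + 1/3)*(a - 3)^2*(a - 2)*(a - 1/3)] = 5*a^4/3 - 88*a^3/9 + 46*a^2/3 - 8*a/9 - 19/3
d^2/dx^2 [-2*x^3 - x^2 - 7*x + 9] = -12*x - 2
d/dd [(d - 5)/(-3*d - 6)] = -7/(3*(d + 2)^2)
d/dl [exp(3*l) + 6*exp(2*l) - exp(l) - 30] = (3*exp(2*l) + 12*exp(l) - 1)*exp(l)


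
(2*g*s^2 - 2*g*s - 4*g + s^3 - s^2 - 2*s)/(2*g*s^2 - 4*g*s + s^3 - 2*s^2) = (s + 1)/s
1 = 1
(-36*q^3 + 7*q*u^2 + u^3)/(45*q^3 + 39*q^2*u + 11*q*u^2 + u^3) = (-12*q^2 + 4*q*u + u^2)/(15*q^2 + 8*q*u + u^2)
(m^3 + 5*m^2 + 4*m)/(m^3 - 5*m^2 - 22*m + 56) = m*(m + 1)/(m^2 - 9*m + 14)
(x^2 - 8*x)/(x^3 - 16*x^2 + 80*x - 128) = x/(x^2 - 8*x + 16)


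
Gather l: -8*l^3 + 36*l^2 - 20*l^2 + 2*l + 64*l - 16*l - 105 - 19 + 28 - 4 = -8*l^3 + 16*l^2 + 50*l - 100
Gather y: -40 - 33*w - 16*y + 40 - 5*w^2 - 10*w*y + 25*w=-5*w^2 - 8*w + y*(-10*w - 16)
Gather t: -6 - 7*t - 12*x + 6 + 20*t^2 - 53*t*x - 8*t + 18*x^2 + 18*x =20*t^2 + t*(-53*x - 15) + 18*x^2 + 6*x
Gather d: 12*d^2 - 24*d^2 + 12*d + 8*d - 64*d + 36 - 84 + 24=-12*d^2 - 44*d - 24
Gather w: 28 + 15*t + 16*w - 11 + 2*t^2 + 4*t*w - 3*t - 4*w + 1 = 2*t^2 + 12*t + w*(4*t + 12) + 18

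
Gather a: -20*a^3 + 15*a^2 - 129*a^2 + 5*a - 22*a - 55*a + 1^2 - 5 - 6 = -20*a^3 - 114*a^2 - 72*a - 10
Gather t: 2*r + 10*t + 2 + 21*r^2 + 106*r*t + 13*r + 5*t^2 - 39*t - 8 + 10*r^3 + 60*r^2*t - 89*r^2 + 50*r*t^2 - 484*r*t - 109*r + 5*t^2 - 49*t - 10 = 10*r^3 - 68*r^2 - 94*r + t^2*(50*r + 10) + t*(60*r^2 - 378*r - 78) - 16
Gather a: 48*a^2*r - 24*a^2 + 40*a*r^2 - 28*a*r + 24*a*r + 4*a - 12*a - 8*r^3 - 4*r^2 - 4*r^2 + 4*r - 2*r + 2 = a^2*(48*r - 24) + a*(40*r^2 - 4*r - 8) - 8*r^3 - 8*r^2 + 2*r + 2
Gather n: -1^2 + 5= 4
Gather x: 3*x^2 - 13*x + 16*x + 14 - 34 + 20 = 3*x^2 + 3*x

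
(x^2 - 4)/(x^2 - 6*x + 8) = (x + 2)/(x - 4)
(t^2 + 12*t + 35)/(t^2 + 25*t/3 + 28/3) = 3*(t + 5)/(3*t + 4)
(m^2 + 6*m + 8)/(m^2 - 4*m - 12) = (m + 4)/(m - 6)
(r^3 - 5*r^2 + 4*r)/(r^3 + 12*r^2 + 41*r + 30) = r*(r^2 - 5*r + 4)/(r^3 + 12*r^2 + 41*r + 30)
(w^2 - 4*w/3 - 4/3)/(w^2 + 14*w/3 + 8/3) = (w - 2)/(w + 4)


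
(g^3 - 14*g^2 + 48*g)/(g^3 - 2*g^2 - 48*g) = (g - 6)/(g + 6)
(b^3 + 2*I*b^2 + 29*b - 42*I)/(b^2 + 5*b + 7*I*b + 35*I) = (b^2 - 5*I*b - 6)/(b + 5)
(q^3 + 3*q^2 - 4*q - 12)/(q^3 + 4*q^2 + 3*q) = (q^2 - 4)/(q*(q + 1))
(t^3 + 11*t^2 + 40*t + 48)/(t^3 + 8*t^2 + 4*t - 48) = (t^2 + 7*t + 12)/(t^2 + 4*t - 12)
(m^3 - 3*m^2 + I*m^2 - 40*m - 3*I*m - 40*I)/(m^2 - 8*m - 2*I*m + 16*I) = (m^2 + m*(5 + I) + 5*I)/(m - 2*I)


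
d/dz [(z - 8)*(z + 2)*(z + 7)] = 3*z^2 + 2*z - 58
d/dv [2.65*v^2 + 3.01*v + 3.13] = 5.3*v + 3.01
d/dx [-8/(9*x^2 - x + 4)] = 8*(18*x - 1)/(9*x^2 - x + 4)^2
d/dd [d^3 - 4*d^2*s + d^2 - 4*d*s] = 3*d^2 - 8*d*s + 2*d - 4*s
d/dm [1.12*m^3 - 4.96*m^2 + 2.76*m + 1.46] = 3.36*m^2 - 9.92*m + 2.76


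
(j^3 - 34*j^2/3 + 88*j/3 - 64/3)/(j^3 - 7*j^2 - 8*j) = (3*j^2 - 10*j + 8)/(3*j*(j + 1))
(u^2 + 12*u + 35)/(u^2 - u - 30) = (u + 7)/(u - 6)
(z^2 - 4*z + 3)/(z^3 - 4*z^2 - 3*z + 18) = (z - 1)/(z^2 - z - 6)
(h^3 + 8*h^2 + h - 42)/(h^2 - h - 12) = (h^2 + 5*h - 14)/(h - 4)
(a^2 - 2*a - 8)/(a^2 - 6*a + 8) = (a + 2)/(a - 2)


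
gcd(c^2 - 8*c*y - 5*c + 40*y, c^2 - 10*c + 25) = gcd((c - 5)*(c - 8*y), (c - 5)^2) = c - 5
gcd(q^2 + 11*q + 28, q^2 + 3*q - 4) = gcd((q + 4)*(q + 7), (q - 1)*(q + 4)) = q + 4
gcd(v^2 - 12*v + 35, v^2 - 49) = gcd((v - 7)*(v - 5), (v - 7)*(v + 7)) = v - 7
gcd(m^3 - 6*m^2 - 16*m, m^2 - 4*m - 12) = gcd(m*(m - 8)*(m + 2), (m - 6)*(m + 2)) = m + 2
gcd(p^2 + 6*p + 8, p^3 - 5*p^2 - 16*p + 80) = p + 4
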